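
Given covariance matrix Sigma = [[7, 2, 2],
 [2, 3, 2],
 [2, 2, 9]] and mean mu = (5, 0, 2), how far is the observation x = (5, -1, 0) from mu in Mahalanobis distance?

Step 1 — centre the observation: (x - mu) = (0, -1, -2).

Step 2 — invert Sigma (cofactor / det for 3×3, or solve directly):
  Sigma^{-1} = [[0.1783, -0.1085, -0.0155],
 [-0.1085, 0.4574, -0.0775],
 [-0.0155, -0.0775, 0.1318]].

Step 3 — form the quadratic (x - mu)^T · Sigma^{-1} · (x - mu):
  Sigma^{-1} · (x - mu) = (0.1395, -0.3023, -0.186).
  (x - mu)^T · [Sigma^{-1} · (x - mu)] = (0)·(0.1395) + (-1)·(-0.3023) + (-2)·(-0.186) = 0.6744.

Step 4 — take square root: d = √(0.6744) ≈ 0.8212.

d(x, mu) = √(0.6744) ≈ 0.8212


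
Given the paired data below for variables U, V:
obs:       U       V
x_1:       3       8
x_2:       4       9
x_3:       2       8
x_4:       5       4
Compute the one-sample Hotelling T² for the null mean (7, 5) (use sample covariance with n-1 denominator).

Step 1 — sample mean vector:
  mean(U) = (3 + 4 + 2 + 5) / 4 = 14/4 = 3.5
  mean(V) = (8 + 9 + 8 + 4) / 4 = 29/4 = 7.25
  x̄ = (3.5, 7.25),  deviation x̄ - mu_0 = (3.5, 7.25) - (7, 5) = (-3.5, 2.25).

Step 2 — sample covariance matrix, S[i,j] = (1/(n-1)) · Σ_k (x_{k,i} - mean_i) · (x_{k,j} - mean_j), divisor n-1 = 3:
  S[U,U] = ((-0.5)·(-0.5) + (0.5)·(0.5) + (-1.5)·(-1.5) + (1.5)·(1.5)) / 3 = 5/3 = 1.6667
  S[U,V] = ((-0.5)·(0.75) + (0.5)·(1.75) + (-1.5)·(0.75) + (1.5)·(-3.25)) / 3 = -5.5/3 = -1.8333
  S[V,V] = ((0.75)·(0.75) + (1.75)·(1.75) + (0.75)·(0.75) + (-3.25)·(-3.25)) / 3 = 14.75/3 = 4.9167
  S = [[1.6667, -1.8333],
 [-1.8333, 4.9167]].

Step 3 — invert S. det(S) = 1.6667·4.9167 - (-1.8333)² = 4.8333.
  S^{-1} = (1/det) · [[d, -b], [-b, a]] = [[1.0172, 0.3793],
 [0.3793, 0.3448]].

Step 4 — quadratic form (x̄ - mu_0)^T · S^{-1} · (x̄ - mu_0):
  S^{-1} · (x̄ - mu_0) = (-2.7069, -0.5517),
  (x̄ - mu_0)^T · [...] = (-3.5)·(-2.7069) + (2.25)·(-0.5517) = 8.2328.

Step 5 — scale by n: T² = 4 · 8.2328 = 32.931.

T² ≈ 32.931


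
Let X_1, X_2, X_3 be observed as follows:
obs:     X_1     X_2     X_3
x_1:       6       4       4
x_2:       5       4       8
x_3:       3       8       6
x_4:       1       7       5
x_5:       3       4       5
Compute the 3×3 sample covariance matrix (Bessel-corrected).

Step 1 — column means:
  mean(X_1) = (6 + 5 + 3 + 1 + 3) / 5 = 18/5 = 3.6
  mean(X_2) = (4 + 4 + 8 + 7 + 4) / 5 = 27/5 = 5.4
  mean(X_3) = (4 + 8 + 6 + 5 + 5) / 5 = 28/5 = 5.6

Step 2 — sample covariance S[i,j] = (1/(n-1)) · Σ_k (x_{k,i} - mean_i) · (x_{k,j} - mean_j), with n-1 = 4.
  S[X_1,X_1] = ((2.4)·(2.4) + (1.4)·(1.4) + (-0.6)·(-0.6) + (-2.6)·(-2.6) + (-0.6)·(-0.6)) / 4 = 15.2/4 = 3.8
  S[X_1,X_2] = ((2.4)·(-1.4) + (1.4)·(-1.4) + (-0.6)·(2.6) + (-2.6)·(1.6) + (-0.6)·(-1.4)) / 4 = -10.2/4 = -2.55
  S[X_1,X_3] = ((2.4)·(-1.6) + (1.4)·(2.4) + (-0.6)·(0.4) + (-2.6)·(-0.6) + (-0.6)·(-0.6)) / 4 = 1.2/4 = 0.3
  S[X_2,X_2] = ((-1.4)·(-1.4) + (-1.4)·(-1.4) + (2.6)·(2.6) + (1.6)·(1.6) + (-1.4)·(-1.4)) / 4 = 15.2/4 = 3.8
  S[X_2,X_3] = ((-1.4)·(-1.6) + (-1.4)·(2.4) + (2.6)·(0.4) + (1.6)·(-0.6) + (-1.4)·(-0.6)) / 4 = -0.2/4 = -0.05
  S[X_3,X_3] = ((-1.6)·(-1.6) + (2.4)·(2.4) + (0.4)·(0.4) + (-0.6)·(-0.6) + (-0.6)·(-0.6)) / 4 = 9.2/4 = 2.3

S is symmetric (S[j,i] = S[i,j]). Assembling:

S = [[3.8, -2.55, 0.3],
 [-2.55, 3.8, -0.05],
 [0.3, -0.05, 2.3]]


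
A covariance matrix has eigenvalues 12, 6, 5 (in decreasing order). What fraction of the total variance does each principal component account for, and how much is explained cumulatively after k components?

Step 1 — total variance = trace(Sigma) = Σ λ_i = 12 + 6 + 5 = 23.

Step 2 — fraction explained by component i = λ_i / Σ λ:
  PC1: 12/23 = 0.5217
  PC2: 6/23 = 0.2609
  PC3: 5/23 = 0.2174

Step 3 — cumulative fraction after k components = (λ_1 + ... + λ_k) / Σ λ:
  k = 1: 12/23 = 0.5217
  k = 2: (12 + 6)/23 = 18/23 = 0.7826
  k = 3: (12 + 6 + 5)/23 = 23/23 = 1

Summary (fraction, with percent):

explained: PC1 0.5217 (52.17%), PC2 0.2609 (26.09%), PC3 0.2174 (21.74%);  cumulative: 0.5217, 0.7826, 1


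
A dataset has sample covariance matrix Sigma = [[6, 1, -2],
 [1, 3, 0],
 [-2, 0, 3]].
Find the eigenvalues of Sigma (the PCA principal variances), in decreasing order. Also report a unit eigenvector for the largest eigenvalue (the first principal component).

Step 1 — characteristic polynomial p(λ) = det(λI - Sigma) = λ³ - tr·λ² + c_1·λ - det, where tr = trace, c_1 = sum of the principal 2×2 minors, det = det(Sigma):
  tr = 6 + 3 + 3 = 12,
  c_1 = (6·3 - (1)²) + (6·3 - (-2)²) + (3·3 - (0)²) = 17 + 14 + 9 = 40,
  det = 6·(3·3 - (0)²) - (1)·((1)·3 - (0)·(-2)) + (-2)·((1)·(0) - 3·(-2)) = 6·(9) - (1)·(3) + (-2)·(6) = 39.
  So p(λ) = λ³ - 12λ² + 40λ - 39.
Step 2 — look for an integer root (rational root theorem: any rational root is an integer divisor of 39). Testing λ = 3:
  p(3) = 27 - 108 + 120 - 39 = 0  ✓
  Dividing out (λ - 3): p(λ) = (λ - 3)(λ² - 9λ + 13).
Step 3 — remaining eigenvalues from the quadratic λ² - 9λ + 13 = 0:
  Δ = 9² - 4·13 = 81 - 52 = 29,  λ = (9 ± √29)/2 = (9 ± 5.3852)/2 ≈ 7.1926 or 1.8074.
  Sorted: λ_1 = 7.1926,  λ_2 = 3,  λ_3 = 1.8074  (check: sum = 12 = tr ✓).

Step 4 — unit eigenvector for λ_1 ≈ 7.1926: v spans the null space of (Sigma - λ_1 I), whose rows are
  r_1 = (-1.1926, 1, -2),  r_2 = (1, -4.1926, 0),  r_3 = (-2, 0, -4.1926).
  v is orthogonal to every row, so take v ∝ r_1 × r_2 = ((1)·(0) - (-2)·(-4.1926), (-2)·(1) - (-1.1926)·(0), (-1.1926)·(-4.1926) - (1)·(1)) ≈ (-8.3852, -2, 4).
  Rescale (multiply by -1 so the first nonzero entry is positive): u = (8.3852, 2, -4).
  ||u|| = √((8.3852)² + (2)² + (-4)²) = √(90.311) ≈ 9.5032,  v_1 = u/||u|| ≈ (0.8824, 0.2105, -0.4209) (||v_1|| = 1).

λ_1 = 7.1926,  λ_2 = 3,  λ_3 = 1.8074;  v_1 ≈ (0.8824, 0.2105, -0.4209)


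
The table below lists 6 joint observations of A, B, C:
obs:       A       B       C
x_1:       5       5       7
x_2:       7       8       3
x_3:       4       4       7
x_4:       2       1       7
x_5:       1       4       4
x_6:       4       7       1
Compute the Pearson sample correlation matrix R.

Step 1 — column means:
  mean(A) = (5 + 7 + 4 + 2 + 1 + 4) / 6 = 23/6 = 3.8333
  mean(B) = (5 + 8 + 4 + 1 + 4 + 7) / 6 = 29/6 = 4.8333
  mean(C) = (7 + 3 + 7 + 7 + 4 + 1) / 6 = 29/6 = 4.8333

Step 2 — sample variances and covariances s[i,j] = (1/(n-1)) · Σ_k (x_{k,i} - mean_i) · (x_{k,j} - mean_j), with n-1 = 5:
  s[A,A] = ((1.1667)·(1.1667) + (3.1667)·(3.1667) + (0.1667)·(0.1667) + (-1.8333)·(-1.8333) + (-2.8333)·(-2.8333) + (0.1667)·(0.1667)) / 5 = 22.8333/5 = 4.5667
  s[A,B] = ((1.1667)·(0.1667) + (3.1667)·(3.1667) + (0.1667)·(-0.8333) + (-1.8333)·(-3.8333) + (-2.8333)·(-0.8333) + (0.1667)·(2.1667)) / 5 = 19.8333/5 = 3.9667
  s[A,C] = ((1.1667)·(2.1667) + (3.1667)·(-1.8333) + (0.1667)·(2.1667) + (-1.8333)·(2.1667) + (-2.8333)·(-0.8333) + (0.1667)·(-3.8333)) / 5 = -5.1667/5 = -1.0333
  s[B,B] = ((0.1667)·(0.1667) + (3.1667)·(3.1667) + (-0.8333)·(-0.8333) + (-3.8333)·(-3.8333) + (-0.8333)·(-0.8333) + (2.1667)·(2.1667)) / 5 = 30.8333/5 = 6.1667
  s[B,C] = ((0.1667)·(2.1667) + (3.1667)·(-1.8333) + (-0.8333)·(2.1667) + (-3.8333)·(2.1667) + (-0.8333)·(-0.8333) + (2.1667)·(-3.8333)) / 5 = -23.1667/5 = -4.6333
  s[C,C] = ((2.1667)·(2.1667) + (-1.8333)·(-1.8333) + (2.1667)·(2.1667) + (2.1667)·(2.1667) + (-0.8333)·(-0.8333) + (-3.8333)·(-3.8333)) / 5 = 32.8333/5 = 6.5667
  Sample standard deviations s_i = √(s[i,i]):
  s(A) = √(4.5667) = 2.137
  s(B) = √(6.1667) = 2.4833
  s(C) = √(6.5667) = 2.5626

Step 3 — r_{ij} = s_{ij} / (s_i · s_j):
  r[A,A] = 1 (diagonal).
  r[A,B] = 3.9667 / (2.137 · 2.4833) = 3.9667 / 5.3067 = 0.7475
  r[A,C] = -1.0333 / (2.137 · 2.5626) = -1.0333 / 5.4761 = -0.1887
  r[B,B] = 1 (diagonal).
  r[B,C] = -4.6333 / (2.4833 · 2.5626) = -4.6333 / 6.3635 = -0.7281
  r[C,C] = 1 (diagonal).

R is symmetric with unit diagonal. Assembling:

R = [[1, 0.7475, -0.1887],
 [0.7475, 1, -0.7281],
 [-0.1887, -0.7281, 1]]


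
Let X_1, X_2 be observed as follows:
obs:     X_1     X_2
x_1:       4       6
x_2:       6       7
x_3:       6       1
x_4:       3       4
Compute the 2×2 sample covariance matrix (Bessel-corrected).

Step 1 — column means:
  mean(X_1) = (4 + 6 + 6 + 3) / 4 = 19/4 = 4.75
  mean(X_2) = (6 + 7 + 1 + 4) / 4 = 18/4 = 4.5

Step 2 — sample covariance S[i,j] = (1/(n-1)) · Σ_k (x_{k,i} - mean_i) · (x_{k,j} - mean_j), with n-1 = 3.
  S[X_1,X_1] = ((-0.75)·(-0.75) + (1.25)·(1.25) + (1.25)·(1.25) + (-1.75)·(-1.75)) / 3 = 6.75/3 = 2.25
  S[X_1,X_2] = ((-0.75)·(1.5) + (1.25)·(2.5) + (1.25)·(-3.5) + (-1.75)·(-0.5)) / 3 = -1.5/3 = -0.5
  S[X_2,X_2] = ((1.5)·(1.5) + (2.5)·(2.5) + (-3.5)·(-3.5) + (-0.5)·(-0.5)) / 3 = 21/3 = 7

S is symmetric (S[j,i] = S[i,j]). Assembling:

S = [[2.25, -0.5],
 [-0.5, 7]]


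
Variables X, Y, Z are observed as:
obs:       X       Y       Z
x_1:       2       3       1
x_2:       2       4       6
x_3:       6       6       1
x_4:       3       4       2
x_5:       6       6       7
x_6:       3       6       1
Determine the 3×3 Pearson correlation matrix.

Step 1 — column means:
  mean(X) = (2 + 2 + 6 + 3 + 6 + 3) / 6 = 22/6 = 3.6667
  mean(Y) = (3 + 4 + 6 + 4 + 6 + 6) / 6 = 29/6 = 4.8333
  mean(Z) = (1 + 6 + 1 + 2 + 7 + 1) / 6 = 18/6 = 3

Step 2 — sample variances and covariances s[i,j] = (1/(n-1)) · Σ_k (x_{k,i} - mean_i) · (x_{k,j} - mean_j), with n-1 = 5:
  s[X,X] = ((-1.6667)·(-1.6667) + (-1.6667)·(-1.6667) + (2.3333)·(2.3333) + (-0.6667)·(-0.6667) + (2.3333)·(2.3333) + (-0.6667)·(-0.6667)) / 5 = 17.3333/5 = 3.4667
  s[X,Y] = ((-1.6667)·(-1.8333) + (-1.6667)·(-0.8333) + (2.3333)·(1.1667) + (-0.6667)·(-0.8333) + (2.3333)·(1.1667) + (-0.6667)·(1.1667)) / 5 = 9.6667/5 = 1.9333
  s[X,Z] = ((-1.6667)·(-2) + (-1.6667)·(3) + (2.3333)·(-2) + (-0.6667)·(-1) + (2.3333)·(4) + (-0.6667)·(-2)) / 5 = 5/5 = 1
  s[Y,Y] = ((-1.8333)·(-1.8333) + (-0.8333)·(-0.8333) + (1.1667)·(1.1667) + (-0.8333)·(-0.8333) + (1.1667)·(1.1667) + (1.1667)·(1.1667)) / 5 = 8.8333/5 = 1.7667
  s[Y,Z] = ((-1.8333)·(-2) + (-0.8333)·(3) + (1.1667)·(-2) + (-0.8333)·(-1) + (1.1667)·(4) + (1.1667)·(-2)) / 5 = 2/5 = 0.4
  s[Z,Z] = ((-2)·(-2) + (3)·(3) + (-2)·(-2) + (-1)·(-1) + (4)·(4) + (-2)·(-2)) / 5 = 38/5 = 7.6
  Sample standard deviations s_i = √(s[i,i]):
  s(X) = √(3.4667) = 1.8619
  s(Y) = √(1.7667) = 1.3292
  s(Z) = √(7.6) = 2.7568

Step 3 — r_{ij} = s_{ij} / (s_i · s_j):
  r[X,X] = 1 (diagonal).
  r[X,Y] = 1.9333 / (1.8619 · 1.3292) = 1.9333 / 2.4748 = 0.7812
  r[X,Z] = 1 / (1.8619 · 2.7568) = 1 / 5.1329 = 0.1948
  r[Y,Y] = 1 (diagonal).
  r[Y,Z] = 0.4 / (1.3292 · 2.7568) = 0.4 / 3.6642 = 0.1092
  r[Z,Z] = 1 (diagonal).

R is symmetric with unit diagonal. Assembling:

R = [[1, 0.7812, 0.1948],
 [0.7812, 1, 0.1092],
 [0.1948, 0.1092, 1]]


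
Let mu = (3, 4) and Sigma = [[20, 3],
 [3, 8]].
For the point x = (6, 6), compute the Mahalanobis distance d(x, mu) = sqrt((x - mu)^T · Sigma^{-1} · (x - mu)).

Step 1 — centre the observation: (x - mu) = (3, 2).

Step 2 — invert Sigma. det(Sigma) = 20·8 - (3)² = 151.
  Sigma^{-1} = (1/det) · [[d, -b], [-b, a]] = [[0.053, -0.0199],
 [-0.0199, 0.1325]].

Step 3 — form the quadratic (x - mu)^T · Sigma^{-1} · (x - mu):
  Sigma^{-1} · (x - mu) = (0.1192, 0.2053).
  (x - mu)^T · [Sigma^{-1} · (x - mu)] = (3)·(0.1192) + (2)·(0.2053) = 0.7682.

Step 4 — take square root: d = √(0.7682) ≈ 0.8765.

d(x, mu) = √(0.7682) ≈ 0.8765


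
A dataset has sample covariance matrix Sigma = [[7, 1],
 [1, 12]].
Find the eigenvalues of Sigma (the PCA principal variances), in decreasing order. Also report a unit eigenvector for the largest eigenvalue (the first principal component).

Step 1 — characteristic polynomial of 2×2 Sigma:
  det(Sigma - λI) = λ² - trace · λ + det = 0.
  trace = 7 + 12 = 19, det = 7·12 - (1)² = 83.
Step 2 — discriminant:
  Δ = trace² - 4·det = 361 - 332 = 29.
Step 3 — eigenvalues:
  λ = (trace ± √Δ)/2 = (19 ± 5.3852)/2,
  λ_1 = 12.1926,  λ_2 = 6.8074.

Step 4 — unit eigenvector for λ_1: solve (Sigma - λ_1 I)v = 0. First row:
  (7 - 12.1926)·v_x + (1)·v_y = 0, i.e. (-5.1926)·v_x + (1)·v_y = 0,
  so v ∝ (b, λ_1 - a) = (1, 5.1926) = u.
  ||u|| = √((1)² + (5.1926)²) = √(27.9629) ≈ 5.288,
  v_1 = u/||u|| ≈ (0.1891, 0.982) (||v_1|| = 1).

λ_1 = 12.1926,  λ_2 = 6.8074;  v_1 ≈ (0.1891, 0.982)


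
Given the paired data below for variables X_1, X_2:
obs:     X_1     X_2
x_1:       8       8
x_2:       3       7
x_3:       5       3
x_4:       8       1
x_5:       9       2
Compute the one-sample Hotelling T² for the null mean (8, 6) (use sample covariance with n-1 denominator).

Step 1 — sample mean vector:
  mean(X_1) = (8 + 3 + 5 + 8 + 9) / 5 = 33/5 = 6.6
  mean(X_2) = (8 + 7 + 3 + 1 + 2) / 5 = 21/5 = 4.2
  x̄ = (6.6, 4.2),  deviation x̄ - mu_0 = (6.6, 4.2) - (8, 6) = (-1.4, -1.8).

Step 2 — sample covariance matrix, S[i,j] = (1/(n-1)) · Σ_k (x_{k,i} - mean_i) · (x_{k,j} - mean_j), divisor n-1 = 4:
  S[X_1,X_1] = ((1.4)·(1.4) + (-3.6)·(-3.6) + (-1.6)·(-1.6) + (1.4)·(1.4) + (2.4)·(2.4)) / 4 = 25.2/4 = 6.3
  S[X_1,X_2] = ((1.4)·(3.8) + (-3.6)·(2.8) + (-1.6)·(-1.2) + (1.4)·(-3.2) + (2.4)·(-2.2)) / 4 = -12.6/4 = -3.15
  S[X_2,X_2] = ((3.8)·(3.8) + (2.8)·(2.8) + (-1.2)·(-1.2) + (-3.2)·(-3.2) + (-2.2)·(-2.2)) / 4 = 38.8/4 = 9.7
  S = [[6.3, -3.15],
 [-3.15, 9.7]].

Step 3 — invert S. det(S) = 6.3·9.7 - (-3.15)² = 51.1875.
  S^{-1} = (1/det) · [[d, -b], [-b, a]] = [[0.1895, 0.0615],
 [0.0615, 0.1231]].

Step 4 — quadratic form (x̄ - mu_0)^T · S^{-1} · (x̄ - mu_0):
  S^{-1} · (x̄ - mu_0) = (-0.3761, -0.3077),
  (x̄ - mu_0)^T · [...] = (-1.4)·(-0.3761) + (-1.8)·(-0.3077) = 1.0803.

Step 5 — scale by n: T² = 5 · 1.0803 = 5.4017.

T² ≈ 5.4017


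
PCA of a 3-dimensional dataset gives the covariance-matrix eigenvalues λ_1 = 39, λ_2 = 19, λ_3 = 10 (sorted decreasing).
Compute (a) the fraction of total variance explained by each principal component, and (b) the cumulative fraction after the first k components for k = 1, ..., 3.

Step 1 — total variance = trace(Sigma) = Σ λ_i = 39 + 19 + 10 = 68.

Step 2 — fraction explained by component i = λ_i / Σ λ:
  PC1: 39/68 = 0.5735
  PC2: 19/68 = 0.2794
  PC3: 10/68 = 0.1471

Step 3 — cumulative fraction after k components = (λ_1 + ... + λ_k) / Σ λ:
  k = 1: 39/68 = 0.5735
  k = 2: (39 + 19)/68 = 58/68 = 0.8529
  k = 3: (39 + 19 + 10)/68 = 68/68 = 1

Summary (fraction, with percent):

explained: PC1 0.5735 (57.35%), PC2 0.2794 (27.94%), PC3 0.1471 (14.71%);  cumulative: 0.5735, 0.8529, 1


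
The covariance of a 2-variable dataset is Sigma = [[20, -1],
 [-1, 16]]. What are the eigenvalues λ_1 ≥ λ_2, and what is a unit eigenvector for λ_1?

Step 1 — characteristic polynomial of 2×2 Sigma:
  det(Sigma - λI) = λ² - trace · λ + det = 0.
  trace = 20 + 16 = 36, det = 20·16 - (-1)² = 319.
Step 2 — discriminant:
  Δ = trace² - 4·det = 1296 - 1276 = 20.
Step 3 — eigenvalues:
  λ = (trace ± √Δ)/2 = (36 ± 4.4721)/2,
  λ_1 = 20.2361,  λ_2 = 15.7639.

Step 4 — unit eigenvector for λ_1: solve (Sigma - λ_1 I)v = 0. First row:
  (20 - 20.2361)·v_x + (-1)·v_y = 0, i.e. (-0.2361)·v_x + (-1)·v_y = 0,
  so v ∝ (b, λ_1 - a) = (-1, 0.2361); multiply by -1 so the first entry is positive: u = (1, -0.2361).
  ||u|| = √((1)² + (-0.2361)²) = √(1.0557) ≈ 1.0275,
  v_1 = u/||u|| ≈ (0.9732, -0.2298) (||v_1|| = 1).

λ_1 = 20.2361,  λ_2 = 15.7639;  v_1 ≈ (0.9732, -0.2298)


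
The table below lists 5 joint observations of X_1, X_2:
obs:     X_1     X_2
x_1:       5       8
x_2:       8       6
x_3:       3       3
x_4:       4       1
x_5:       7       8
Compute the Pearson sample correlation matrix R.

Step 1 — column means:
  mean(X_1) = (5 + 8 + 3 + 4 + 7) / 5 = 27/5 = 5.4
  mean(X_2) = (8 + 6 + 3 + 1 + 8) / 5 = 26/5 = 5.2

Step 2 — sample variances and covariances s[i,j] = (1/(n-1)) · Σ_k (x_{k,i} - mean_i) · (x_{k,j} - mean_j), with n-1 = 4:
  s[X_1,X_1] = ((-0.4)·(-0.4) + (2.6)·(2.6) + (-2.4)·(-2.4) + (-1.4)·(-1.4) + (1.6)·(1.6)) / 4 = 17.2/4 = 4.3
  s[X_1,X_2] = ((-0.4)·(2.8) + (2.6)·(0.8) + (-2.4)·(-2.2) + (-1.4)·(-4.2) + (1.6)·(2.8)) / 4 = 16.6/4 = 4.15
  s[X_2,X_2] = ((2.8)·(2.8) + (0.8)·(0.8) + (-2.2)·(-2.2) + (-4.2)·(-4.2) + (2.8)·(2.8)) / 4 = 38.8/4 = 9.7
  Sample standard deviations s_i = √(s[i,i]):
  s(X_1) = √(4.3) = 2.0736
  s(X_2) = √(9.7) = 3.1145

Step 3 — r_{ij} = s_{ij} / (s_i · s_j):
  r[X_1,X_1] = 1 (diagonal).
  r[X_1,X_2] = 4.15 / (2.0736 · 3.1145) = 4.15 / 6.4583 = 0.6426
  r[X_2,X_2] = 1 (diagonal).

R is symmetric with unit diagonal. Assembling:

R = [[1, 0.6426],
 [0.6426, 1]]


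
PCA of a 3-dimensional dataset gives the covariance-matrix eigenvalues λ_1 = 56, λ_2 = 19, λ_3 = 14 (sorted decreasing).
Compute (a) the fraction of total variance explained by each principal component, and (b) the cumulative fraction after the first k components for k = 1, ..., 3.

Step 1 — total variance = trace(Sigma) = Σ λ_i = 56 + 19 + 14 = 89.

Step 2 — fraction explained by component i = λ_i / Σ λ:
  PC1: 56/89 = 0.6292
  PC2: 19/89 = 0.2135
  PC3: 14/89 = 0.1573

Step 3 — cumulative fraction after k components = (λ_1 + ... + λ_k) / Σ λ:
  k = 1: 56/89 = 0.6292
  k = 2: (56 + 19)/89 = 75/89 = 0.8427
  k = 3: (56 + 19 + 14)/89 = 89/89 = 1

Summary (fraction, with percent):

explained: PC1 0.6292 (62.92%), PC2 0.2135 (21.35%), PC3 0.1573 (15.73%);  cumulative: 0.6292, 0.8427, 1


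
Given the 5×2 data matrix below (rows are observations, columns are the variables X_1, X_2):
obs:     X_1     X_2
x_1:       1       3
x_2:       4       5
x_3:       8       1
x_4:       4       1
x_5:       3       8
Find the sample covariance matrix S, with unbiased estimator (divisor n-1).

Step 1 — column means:
  mean(X_1) = (1 + 4 + 8 + 4 + 3) / 5 = 20/5 = 4
  mean(X_2) = (3 + 5 + 1 + 1 + 8) / 5 = 18/5 = 3.6

Step 2 — sample covariance S[i,j] = (1/(n-1)) · Σ_k (x_{k,i} - mean_i) · (x_{k,j} - mean_j), with n-1 = 4.
  S[X_1,X_1] = ((-3)·(-3) + (0)·(0) + (4)·(4) + (0)·(0) + (-1)·(-1)) / 4 = 26/4 = 6.5
  S[X_1,X_2] = ((-3)·(-0.6) + (0)·(1.4) + (4)·(-2.6) + (0)·(-2.6) + (-1)·(4.4)) / 4 = -13/4 = -3.25
  S[X_2,X_2] = ((-0.6)·(-0.6) + (1.4)·(1.4) + (-2.6)·(-2.6) + (-2.6)·(-2.6) + (4.4)·(4.4)) / 4 = 35.2/4 = 8.8

S is symmetric (S[j,i] = S[i,j]). Assembling:

S = [[6.5, -3.25],
 [-3.25, 8.8]]


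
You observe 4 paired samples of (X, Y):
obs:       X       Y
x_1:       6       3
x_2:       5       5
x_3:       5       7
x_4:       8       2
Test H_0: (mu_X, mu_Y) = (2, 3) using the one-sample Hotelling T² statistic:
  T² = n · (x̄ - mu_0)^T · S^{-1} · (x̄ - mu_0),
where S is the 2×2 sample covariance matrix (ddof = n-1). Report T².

Step 1 — sample mean vector:
  mean(X) = (6 + 5 + 5 + 8) / 4 = 24/4 = 6
  mean(Y) = (3 + 5 + 7 + 2) / 4 = 17/4 = 4.25
  x̄ = (6, 4.25),  deviation x̄ - mu_0 = (6, 4.25) - (2, 3) = (4, 1.25).

Step 2 — sample covariance matrix, S[i,j] = (1/(n-1)) · Σ_k (x_{k,i} - mean_i) · (x_{k,j} - mean_j), divisor n-1 = 3:
  S[X,X] = ((0)·(0) + (-1)·(-1) + (-1)·(-1) + (2)·(2)) / 3 = 6/3 = 2
  S[X,Y] = ((0)·(-1.25) + (-1)·(0.75) + (-1)·(2.75) + (2)·(-2.25)) / 3 = -8/3 = -2.6667
  S[Y,Y] = ((-1.25)·(-1.25) + (0.75)·(0.75) + (2.75)·(2.75) + (-2.25)·(-2.25)) / 3 = 14.75/3 = 4.9167
  S = [[2, -2.6667],
 [-2.6667, 4.9167]].

Step 3 — invert S. det(S) = 2·4.9167 - (-2.6667)² = 2.7222.
  S^{-1} = (1/det) · [[d, -b], [-b, a]] = [[1.8061, 0.9796],
 [0.9796, 0.7347]].

Step 4 — quadratic form (x̄ - mu_0)^T · S^{-1} · (x̄ - mu_0):
  S^{-1} · (x̄ - mu_0) = (8.449, 4.8367),
  (x̄ - mu_0)^T · [...] = (4)·(8.449) + (1.25)·(4.8367) = 39.8418.

Step 5 — scale by n: T² = 4 · 39.8418 = 159.3673.

T² ≈ 159.3673


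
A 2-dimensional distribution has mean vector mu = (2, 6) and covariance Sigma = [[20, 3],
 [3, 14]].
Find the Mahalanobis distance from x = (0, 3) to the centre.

Step 1 — centre the observation: (x - mu) = (-2, -3).

Step 2 — invert Sigma. det(Sigma) = 20·14 - (3)² = 271.
  Sigma^{-1} = (1/det) · [[d, -b], [-b, a]] = [[0.0517, -0.0111],
 [-0.0111, 0.0738]].

Step 3 — form the quadratic (x - mu)^T · Sigma^{-1} · (x - mu):
  Sigma^{-1} · (x - mu) = (-0.0701, -0.1993).
  (x - mu)^T · [Sigma^{-1} · (x - mu)] = (-2)·(-0.0701) + (-3)·(-0.1993) = 0.738.

Step 4 — take square root: d = √(0.738) ≈ 0.8591.

d(x, mu) = √(0.738) ≈ 0.8591


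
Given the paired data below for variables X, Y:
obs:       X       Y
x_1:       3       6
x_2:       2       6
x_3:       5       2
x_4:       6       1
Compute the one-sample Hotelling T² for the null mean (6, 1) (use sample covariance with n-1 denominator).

Step 1 — sample mean vector:
  mean(X) = (3 + 2 + 5 + 6) / 4 = 16/4 = 4
  mean(Y) = (6 + 6 + 2 + 1) / 4 = 15/4 = 3.75
  x̄ = (4, 3.75),  deviation x̄ - mu_0 = (4, 3.75) - (6, 1) = (-2, 2.75).

Step 2 — sample covariance matrix, S[i,j] = (1/(n-1)) · Σ_k (x_{k,i} - mean_i) · (x_{k,j} - mean_j), divisor n-1 = 3:
  S[X,X] = ((-1)·(-1) + (-2)·(-2) + (1)·(1) + (2)·(2)) / 3 = 10/3 = 3.3333
  S[X,Y] = ((-1)·(2.25) + (-2)·(2.25) + (1)·(-1.75) + (2)·(-2.75)) / 3 = -14/3 = -4.6667
  S[Y,Y] = ((2.25)·(2.25) + (2.25)·(2.25) + (-1.75)·(-1.75) + (-2.75)·(-2.75)) / 3 = 20.75/3 = 6.9167
  S = [[3.3333, -4.6667],
 [-4.6667, 6.9167]].

Step 3 — invert S. det(S) = 3.3333·6.9167 - (-4.6667)² = 1.2778.
  S^{-1} = (1/det) · [[d, -b], [-b, a]] = [[5.413, 3.6522],
 [3.6522, 2.6087]].

Step 4 — quadratic form (x̄ - mu_0)^T · S^{-1} · (x̄ - mu_0):
  S^{-1} · (x̄ - mu_0) = (-0.7826, -0.1304),
  (x̄ - mu_0)^T · [...] = (-2)·(-0.7826) + (2.75)·(-0.1304) = 1.2065.

Step 5 — scale by n: T² = 4 · 1.2065 = 4.8261.

T² ≈ 4.8261


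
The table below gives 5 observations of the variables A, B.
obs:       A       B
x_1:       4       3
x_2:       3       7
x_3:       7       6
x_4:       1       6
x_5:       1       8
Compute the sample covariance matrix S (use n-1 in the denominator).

Step 1 — column means:
  mean(A) = (4 + 3 + 7 + 1 + 1) / 5 = 16/5 = 3.2
  mean(B) = (3 + 7 + 6 + 6 + 8) / 5 = 30/5 = 6

Step 2 — sample covariance S[i,j] = (1/(n-1)) · Σ_k (x_{k,i} - mean_i) · (x_{k,j} - mean_j), with n-1 = 4.
  S[A,A] = ((0.8)·(0.8) + (-0.2)·(-0.2) + (3.8)·(3.8) + (-2.2)·(-2.2) + (-2.2)·(-2.2)) / 4 = 24.8/4 = 6.2
  S[A,B] = ((0.8)·(-3) + (-0.2)·(1) + (3.8)·(0) + (-2.2)·(0) + (-2.2)·(2)) / 4 = -7/4 = -1.75
  S[B,B] = ((-3)·(-3) + (1)·(1) + (0)·(0) + (0)·(0) + (2)·(2)) / 4 = 14/4 = 3.5

S is symmetric (S[j,i] = S[i,j]). Assembling:

S = [[6.2, -1.75],
 [-1.75, 3.5]]


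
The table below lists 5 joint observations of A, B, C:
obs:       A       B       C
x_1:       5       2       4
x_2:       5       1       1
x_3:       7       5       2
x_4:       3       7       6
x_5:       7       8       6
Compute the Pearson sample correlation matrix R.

Step 1 — column means:
  mean(A) = (5 + 5 + 7 + 3 + 7) / 5 = 27/5 = 5.4
  mean(B) = (2 + 1 + 5 + 7 + 8) / 5 = 23/5 = 4.6
  mean(C) = (4 + 1 + 2 + 6 + 6) / 5 = 19/5 = 3.8

Step 2 — sample variances and covariances s[i,j] = (1/(n-1)) · Σ_k (x_{k,i} - mean_i) · (x_{k,j} - mean_j), with n-1 = 4:
  s[A,A] = ((-0.4)·(-0.4) + (-0.4)·(-0.4) + (1.6)·(1.6) + (-2.4)·(-2.4) + (1.6)·(1.6)) / 4 = 11.2/4 = 2.8
  s[A,B] = ((-0.4)·(-2.6) + (-0.4)·(-3.6) + (1.6)·(0.4) + (-2.4)·(2.4) + (1.6)·(3.4)) / 4 = 2.8/4 = 0.7
  s[A,C] = ((-0.4)·(0.2) + (-0.4)·(-2.8) + (1.6)·(-1.8) + (-2.4)·(2.2) + (1.6)·(2.2)) / 4 = -3.6/4 = -0.9
  s[B,B] = ((-2.6)·(-2.6) + (-3.6)·(-3.6) + (0.4)·(0.4) + (2.4)·(2.4) + (3.4)·(3.4)) / 4 = 37.2/4 = 9.3
  s[B,C] = ((-2.6)·(0.2) + (-3.6)·(-2.8) + (0.4)·(-1.8) + (2.4)·(2.2) + (3.4)·(2.2)) / 4 = 21.6/4 = 5.4
  s[C,C] = ((0.2)·(0.2) + (-2.8)·(-2.8) + (-1.8)·(-1.8) + (2.2)·(2.2) + (2.2)·(2.2)) / 4 = 20.8/4 = 5.2
  Sample standard deviations s_i = √(s[i,i]):
  s(A) = √(2.8) = 1.6733
  s(B) = √(9.3) = 3.0496
  s(C) = √(5.2) = 2.2804

Step 3 — r_{ij} = s_{ij} / (s_i · s_j):
  r[A,A] = 1 (diagonal).
  r[A,B] = 0.7 / (1.6733 · 3.0496) = 0.7 / 5.1029 = 0.1372
  r[A,C] = -0.9 / (1.6733 · 2.2804) = -0.9 / 3.8158 = -0.2359
  r[B,B] = 1 (diagonal).
  r[B,C] = 5.4 / (3.0496 · 2.2804) = 5.4 / 6.9541 = 0.7765
  r[C,C] = 1 (diagonal).

R is symmetric with unit diagonal. Assembling:

R = [[1, 0.1372, -0.2359],
 [0.1372, 1, 0.7765],
 [-0.2359, 0.7765, 1]]


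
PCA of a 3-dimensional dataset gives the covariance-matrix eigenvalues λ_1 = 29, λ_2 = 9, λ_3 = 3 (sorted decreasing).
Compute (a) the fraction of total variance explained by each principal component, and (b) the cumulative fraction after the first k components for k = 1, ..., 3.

Step 1 — total variance = trace(Sigma) = Σ λ_i = 29 + 9 + 3 = 41.

Step 2 — fraction explained by component i = λ_i / Σ λ:
  PC1: 29/41 = 0.7073
  PC2: 9/41 = 0.2195
  PC3: 3/41 = 0.0732

Step 3 — cumulative fraction after k components = (λ_1 + ... + λ_k) / Σ λ:
  k = 1: 29/41 = 0.7073
  k = 2: (29 + 9)/41 = 38/41 = 0.9268
  k = 3: (29 + 9 + 3)/41 = 41/41 = 1

Summary (fraction, with percent):

explained: PC1 0.7073 (70.73%), PC2 0.2195 (21.95%), PC3 0.0732 (7.32%);  cumulative: 0.7073, 0.9268, 1


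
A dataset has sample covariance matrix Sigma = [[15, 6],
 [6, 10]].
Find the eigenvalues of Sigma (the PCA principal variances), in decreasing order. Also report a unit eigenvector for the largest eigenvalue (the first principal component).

Step 1 — characteristic polynomial of 2×2 Sigma:
  det(Sigma - λI) = λ² - trace · λ + det = 0.
  trace = 15 + 10 = 25, det = 15·10 - (6)² = 114.
Step 2 — discriminant:
  Δ = trace² - 4·det = 625 - 456 = 169.
Step 3 — eigenvalues:
  λ = (trace ± √Δ)/2 = (25 ± 13)/2,
  λ_1 = 19,  λ_2 = 6.

Step 4 — unit eigenvector for λ_1: solve (Sigma - λ_1 I)v = 0. First row:
  (15 - 19)·v_x + (6)·v_y = 0, i.e. (-4)·v_x + (6)·v_y = 0,
  so v ∝ (b, λ_1 - a) = (6, 4) = u.
  ||u|| = √((6)² + (4)²) = √(52) ≈ 7.2111,
  v_1 = u/||u|| ≈ (0.8321, 0.5547) (||v_1|| = 1).

λ_1 = 19,  λ_2 = 6;  v_1 ≈ (0.8321, 0.5547)


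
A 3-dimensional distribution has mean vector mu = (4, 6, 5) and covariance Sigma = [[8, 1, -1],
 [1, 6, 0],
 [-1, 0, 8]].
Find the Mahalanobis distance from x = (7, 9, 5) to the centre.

Step 1 — centre the observation: (x - mu) = (3, 3, 0).

Step 2 — invert Sigma (cofactor / det for 3×3, or solve directly):
  Sigma^{-1} = [[0.1297, -0.0216, 0.0162],
 [-0.0216, 0.1703, -0.0027],
 [0.0162, -0.0027, 0.127]].

Step 3 — form the quadratic (x - mu)^T · Sigma^{-1} · (x - mu):
  Sigma^{-1} · (x - mu) = (0.3243, 0.4459, 0.0405).
  (x - mu)^T · [Sigma^{-1} · (x - mu)] = (3)·(0.3243) + (3)·(0.4459) + (0)·(0.0405) = 2.3108.

Step 4 — take square root: d = √(2.3108) ≈ 1.5201.

d(x, mu) = √(2.3108) ≈ 1.5201


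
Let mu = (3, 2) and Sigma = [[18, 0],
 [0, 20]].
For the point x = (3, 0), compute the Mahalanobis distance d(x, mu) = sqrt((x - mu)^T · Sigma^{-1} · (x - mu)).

Step 1 — centre the observation: (x - mu) = (0, -2).

Step 2 — invert Sigma. det(Sigma) = 18·20 - (0)² = 360.
  Sigma^{-1} = (1/det) · [[d, -b], [-b, a]] = [[0.0556, 0],
 [0, 0.05]].

Step 3 — form the quadratic (x - mu)^T · Sigma^{-1} · (x - mu):
  Sigma^{-1} · (x - mu) = (0, -0.1).
  (x - mu)^T · [Sigma^{-1} · (x - mu)] = (0)·(0) + (-2)·(-0.1) = 0.2.

Step 4 — take square root: d = √(0.2) ≈ 0.4472.

d(x, mu) = √(0.2) ≈ 0.4472


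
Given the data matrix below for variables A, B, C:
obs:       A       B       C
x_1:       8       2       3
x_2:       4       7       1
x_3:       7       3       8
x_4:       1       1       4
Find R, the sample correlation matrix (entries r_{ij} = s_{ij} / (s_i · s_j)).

Step 1 — column means:
  mean(A) = (8 + 4 + 7 + 1) / 4 = 20/4 = 5
  mean(B) = (2 + 7 + 3 + 1) / 4 = 13/4 = 3.25
  mean(C) = (3 + 1 + 8 + 4) / 4 = 16/4 = 4

Step 2 — sample variances and covariances s[i,j] = (1/(n-1)) · Σ_k (x_{k,i} - mean_i) · (x_{k,j} - mean_j), with n-1 = 3:
  s[A,A] = ((3)·(3) + (-1)·(-1) + (2)·(2) + (-4)·(-4)) / 3 = 30/3 = 10
  s[A,B] = ((3)·(-1.25) + (-1)·(3.75) + (2)·(-0.25) + (-4)·(-2.25)) / 3 = 1/3 = 0.3333
  s[A,C] = ((3)·(-1) + (-1)·(-3) + (2)·(4) + (-4)·(0)) / 3 = 8/3 = 2.6667
  s[B,B] = ((-1.25)·(-1.25) + (3.75)·(3.75) + (-0.25)·(-0.25) + (-2.25)·(-2.25)) / 3 = 20.75/3 = 6.9167
  s[B,C] = ((-1.25)·(-1) + (3.75)·(-3) + (-0.25)·(4) + (-2.25)·(0)) / 3 = -11/3 = -3.6667
  s[C,C] = ((-1)·(-1) + (-3)·(-3) + (4)·(4) + (0)·(0)) / 3 = 26/3 = 8.6667
  Sample standard deviations s_i = √(s[i,i]):
  s(A) = √(10) = 3.1623
  s(B) = √(6.9167) = 2.63
  s(C) = √(8.6667) = 2.9439

Step 3 — r_{ij} = s_{ij} / (s_i · s_j):
  r[A,A] = 1 (diagonal).
  r[A,B] = 0.3333 / (3.1623 · 2.63) = 0.3333 / 8.3166 = 0.0401
  r[A,C] = 2.6667 / (3.1623 · 2.9439) = 2.6667 / 9.3095 = 0.2864
  r[B,B] = 1 (diagonal).
  r[B,C] = -3.6667 / (2.63 · 2.9439) = -3.6667 / 7.7424 = -0.4736
  r[C,C] = 1 (diagonal).

R is symmetric with unit diagonal. Assembling:

R = [[1, 0.0401, 0.2864],
 [0.0401, 1, -0.4736],
 [0.2864, -0.4736, 1]]


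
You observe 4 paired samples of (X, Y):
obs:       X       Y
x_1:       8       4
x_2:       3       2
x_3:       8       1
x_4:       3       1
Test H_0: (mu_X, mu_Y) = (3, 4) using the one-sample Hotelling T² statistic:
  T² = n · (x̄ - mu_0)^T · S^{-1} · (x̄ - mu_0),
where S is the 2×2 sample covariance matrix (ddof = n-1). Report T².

Step 1 — sample mean vector:
  mean(X) = (8 + 3 + 8 + 3) / 4 = 22/4 = 5.5
  mean(Y) = (4 + 2 + 1 + 1) / 4 = 8/4 = 2
  x̄ = (5.5, 2),  deviation x̄ - mu_0 = (5.5, 2) - (3, 4) = (2.5, -2).

Step 2 — sample covariance matrix, S[i,j] = (1/(n-1)) · Σ_k (x_{k,i} - mean_i) · (x_{k,j} - mean_j), divisor n-1 = 3:
  S[X,X] = ((2.5)·(2.5) + (-2.5)·(-2.5) + (2.5)·(2.5) + (-2.5)·(-2.5)) / 3 = 25/3 = 8.3333
  S[X,Y] = ((2.5)·(2) + (-2.5)·(0) + (2.5)·(-1) + (-2.5)·(-1)) / 3 = 5/3 = 1.6667
  S[Y,Y] = ((2)·(2) + (0)·(0) + (-1)·(-1) + (-1)·(-1)) / 3 = 6/3 = 2
  S = [[8.3333, 1.6667],
 [1.6667, 2]].

Step 3 — invert S. det(S) = 8.3333·2 - (1.6667)² = 13.8889.
  S^{-1} = (1/det) · [[d, -b], [-b, a]] = [[0.144, -0.12],
 [-0.12, 0.6]].

Step 4 — quadratic form (x̄ - mu_0)^T · S^{-1} · (x̄ - mu_0):
  S^{-1} · (x̄ - mu_0) = (0.6, -1.5),
  (x̄ - mu_0)^T · [...] = (2.5)·(0.6) + (-2)·(-1.5) = 4.5.

Step 5 — scale by n: T² = 4 · 4.5 = 18.

T² ≈ 18


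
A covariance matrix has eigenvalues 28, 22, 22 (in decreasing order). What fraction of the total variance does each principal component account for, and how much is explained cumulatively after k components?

Step 1 — total variance = trace(Sigma) = Σ λ_i = 28 + 22 + 22 = 72.

Step 2 — fraction explained by component i = λ_i / Σ λ:
  PC1: 28/72 = 0.3889
  PC2: 22/72 = 0.3056
  PC3: 22/72 = 0.3056

Step 3 — cumulative fraction after k components = (λ_1 + ... + λ_k) / Σ λ:
  k = 1: 28/72 = 0.3889
  k = 2: (28 + 22)/72 = 50/72 = 0.6944
  k = 3: (28 + 22 + 22)/72 = 72/72 = 1

Summary (fraction, with percent):

explained: PC1 0.3889 (38.89%), PC2 0.3056 (30.56%), PC3 0.3056 (30.56%);  cumulative: 0.3889, 0.6944, 1


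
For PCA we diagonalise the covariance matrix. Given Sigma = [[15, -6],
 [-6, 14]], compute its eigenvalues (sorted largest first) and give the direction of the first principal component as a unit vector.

Step 1 — characteristic polynomial of 2×2 Sigma:
  det(Sigma - λI) = λ² - trace · λ + det = 0.
  trace = 15 + 14 = 29, det = 15·14 - (-6)² = 174.
Step 2 — discriminant:
  Δ = trace² - 4·det = 841 - 696 = 145.
Step 3 — eigenvalues:
  λ = (trace ± √Δ)/2 = (29 ± 12.0416)/2,
  λ_1 = 20.5208,  λ_2 = 8.4792.

Step 4 — unit eigenvector for λ_1: solve (Sigma - λ_1 I)v = 0. First row:
  (15 - 20.5208)·v_x + (-6)·v_y = 0, i.e. (-5.5208)·v_x + (-6)·v_y = 0,
  so v ∝ (b, λ_1 - a) = (-6, 5.5208); multiply by -1 so the first entry is positive: u = (6, -5.5208).
  ||u|| = √((6)² + (-5.5208)²) = √(66.4792) ≈ 8.1535,
  v_1 = u/||u|| ≈ (0.7359, -0.6771) (||v_1|| = 1).

λ_1 = 20.5208,  λ_2 = 8.4792;  v_1 ≈ (0.7359, -0.6771)


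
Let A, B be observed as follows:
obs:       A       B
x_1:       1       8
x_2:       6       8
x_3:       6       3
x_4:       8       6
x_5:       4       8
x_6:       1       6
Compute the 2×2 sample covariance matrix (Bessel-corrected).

Step 1 — column means:
  mean(A) = (1 + 6 + 6 + 8 + 4 + 1) / 6 = 26/6 = 4.3333
  mean(B) = (8 + 8 + 3 + 6 + 8 + 6) / 6 = 39/6 = 6.5

Step 2 — sample covariance S[i,j] = (1/(n-1)) · Σ_k (x_{k,i} - mean_i) · (x_{k,j} - mean_j), with n-1 = 5.
  S[A,A] = ((-3.3333)·(-3.3333) + (1.6667)·(1.6667) + (1.6667)·(1.6667) + (3.6667)·(3.6667) + (-0.3333)·(-0.3333) + (-3.3333)·(-3.3333)) / 5 = 41.3333/5 = 8.2667
  S[A,B] = ((-3.3333)·(1.5) + (1.6667)·(1.5) + (1.6667)·(-3.5) + (3.6667)·(-0.5) + (-0.3333)·(1.5) + (-3.3333)·(-0.5)) / 5 = -9/5 = -1.8
  S[B,B] = ((1.5)·(1.5) + (1.5)·(1.5) + (-3.5)·(-3.5) + (-0.5)·(-0.5) + (1.5)·(1.5) + (-0.5)·(-0.5)) / 5 = 19.5/5 = 3.9

S is symmetric (S[j,i] = S[i,j]). Assembling:

S = [[8.2667, -1.8],
 [-1.8, 3.9]]


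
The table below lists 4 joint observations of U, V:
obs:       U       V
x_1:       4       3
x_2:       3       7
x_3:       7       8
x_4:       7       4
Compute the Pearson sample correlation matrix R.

Step 1 — column means:
  mean(U) = (4 + 3 + 7 + 7) / 4 = 21/4 = 5.25
  mean(V) = (3 + 7 + 8 + 4) / 4 = 22/4 = 5.5

Step 2 — sample variances and covariances s[i,j] = (1/(n-1)) · Σ_k (x_{k,i} - mean_i) · (x_{k,j} - mean_j), with n-1 = 3:
  s[U,U] = ((-1.25)·(-1.25) + (-2.25)·(-2.25) + (1.75)·(1.75) + (1.75)·(1.75)) / 3 = 12.75/3 = 4.25
  s[U,V] = ((-1.25)·(-2.5) + (-2.25)·(1.5) + (1.75)·(2.5) + (1.75)·(-1.5)) / 3 = 1.5/3 = 0.5
  s[V,V] = ((-2.5)·(-2.5) + (1.5)·(1.5) + (2.5)·(2.5) + (-1.5)·(-1.5)) / 3 = 17/3 = 5.6667
  Sample standard deviations s_i = √(s[i,i]):
  s(U) = √(4.25) = 2.0616
  s(V) = √(5.6667) = 2.3805

Step 3 — r_{ij} = s_{ij} / (s_i · s_j):
  r[U,U] = 1 (diagonal).
  r[U,V] = 0.5 / (2.0616 · 2.3805) = 0.5 / 4.9075 = 0.1019
  r[V,V] = 1 (diagonal).

R is symmetric with unit diagonal. Assembling:

R = [[1, 0.1019],
 [0.1019, 1]]


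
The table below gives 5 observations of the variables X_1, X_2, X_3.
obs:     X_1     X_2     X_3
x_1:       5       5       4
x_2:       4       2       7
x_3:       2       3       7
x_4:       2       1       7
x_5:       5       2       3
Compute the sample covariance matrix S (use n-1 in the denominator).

Step 1 — column means:
  mean(X_1) = (5 + 4 + 2 + 2 + 5) / 5 = 18/5 = 3.6
  mean(X_2) = (5 + 2 + 3 + 1 + 2) / 5 = 13/5 = 2.6
  mean(X_3) = (4 + 7 + 7 + 7 + 3) / 5 = 28/5 = 5.6

Step 2 — sample covariance S[i,j] = (1/(n-1)) · Σ_k (x_{k,i} - mean_i) · (x_{k,j} - mean_j), with n-1 = 4.
  S[X_1,X_1] = ((1.4)·(1.4) + (0.4)·(0.4) + (-1.6)·(-1.6) + (-1.6)·(-1.6) + (1.4)·(1.4)) / 4 = 9.2/4 = 2.3
  S[X_1,X_2] = ((1.4)·(2.4) + (0.4)·(-0.6) + (-1.6)·(0.4) + (-1.6)·(-1.6) + (1.4)·(-0.6)) / 4 = 4.2/4 = 1.05
  S[X_1,X_3] = ((1.4)·(-1.6) + (0.4)·(1.4) + (-1.6)·(1.4) + (-1.6)·(1.4) + (1.4)·(-2.6)) / 4 = -9.8/4 = -2.45
  S[X_2,X_2] = ((2.4)·(2.4) + (-0.6)·(-0.6) + (0.4)·(0.4) + (-1.6)·(-1.6) + (-0.6)·(-0.6)) / 4 = 9.2/4 = 2.3
  S[X_2,X_3] = ((2.4)·(-1.6) + (-0.6)·(1.4) + (0.4)·(1.4) + (-1.6)·(1.4) + (-0.6)·(-2.6)) / 4 = -4.8/4 = -1.2
  S[X_3,X_3] = ((-1.6)·(-1.6) + (1.4)·(1.4) + (1.4)·(1.4) + (1.4)·(1.4) + (-2.6)·(-2.6)) / 4 = 15.2/4 = 3.8

S is symmetric (S[j,i] = S[i,j]). Assembling:

S = [[2.3, 1.05, -2.45],
 [1.05, 2.3, -1.2],
 [-2.45, -1.2, 3.8]]


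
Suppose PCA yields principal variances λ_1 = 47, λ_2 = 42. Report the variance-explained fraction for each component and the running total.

Step 1 — total variance = trace(Sigma) = Σ λ_i = 47 + 42 = 89.

Step 2 — fraction explained by component i = λ_i / Σ λ:
  PC1: 47/89 = 0.5281
  PC2: 42/89 = 0.4719

Step 3 — cumulative fraction after k components = (λ_1 + ... + λ_k) / Σ λ:
  k = 1: 47/89 = 0.5281
  k = 2: (47 + 42)/89 = 89/89 = 1

Summary (fraction, with percent):

explained: PC1 0.5281 (52.81%), PC2 0.4719 (47.19%);  cumulative: 0.5281, 1


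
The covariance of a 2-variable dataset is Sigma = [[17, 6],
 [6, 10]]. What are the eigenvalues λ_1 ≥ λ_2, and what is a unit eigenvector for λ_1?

Step 1 — characteristic polynomial of 2×2 Sigma:
  det(Sigma - λI) = λ² - trace · λ + det = 0.
  trace = 17 + 10 = 27, det = 17·10 - (6)² = 134.
Step 2 — discriminant:
  Δ = trace² - 4·det = 729 - 536 = 193.
Step 3 — eigenvalues:
  λ = (trace ± √Δ)/2 = (27 ± 13.8924)/2,
  λ_1 = 20.4462,  λ_2 = 6.5538.

Step 4 — unit eigenvector for λ_1: solve (Sigma - λ_1 I)v = 0. First row:
  (17 - 20.4462)·v_x + (6)·v_y = 0, i.e. (-3.4462)·v_x + (6)·v_y = 0,
  so v ∝ (b, λ_1 - a) = (6, 3.4462) = u.
  ||u|| = √((6)² + (3.4462)²) = √(47.8764) ≈ 6.9193,
  v_1 = u/||u|| ≈ (0.8671, 0.4981) (||v_1|| = 1).

λ_1 = 20.4462,  λ_2 = 6.5538;  v_1 ≈ (0.8671, 0.4981)


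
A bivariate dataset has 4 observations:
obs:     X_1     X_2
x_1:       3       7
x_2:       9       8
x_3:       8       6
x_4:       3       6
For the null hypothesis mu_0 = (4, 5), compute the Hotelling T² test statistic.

Step 1 — sample mean vector:
  mean(X_1) = (3 + 9 + 8 + 3) / 4 = 23/4 = 5.75
  mean(X_2) = (7 + 8 + 6 + 6) / 4 = 27/4 = 6.75
  x̄ = (5.75, 6.75),  deviation x̄ - mu_0 = (5.75, 6.75) - (4, 5) = (1.75, 1.75).

Step 2 — sample covariance matrix, S[i,j] = (1/(n-1)) · Σ_k (x_{k,i} - mean_i) · (x_{k,j} - mean_j), divisor n-1 = 3:
  S[X_1,X_1] = ((-2.75)·(-2.75) + (3.25)·(3.25) + (2.25)·(2.25) + (-2.75)·(-2.75)) / 3 = 30.75/3 = 10.25
  S[X_1,X_2] = ((-2.75)·(0.25) + (3.25)·(1.25) + (2.25)·(-0.75) + (-2.75)·(-0.75)) / 3 = 3.75/3 = 1.25
  S[X_2,X_2] = ((0.25)·(0.25) + (1.25)·(1.25) + (-0.75)·(-0.75) + (-0.75)·(-0.75)) / 3 = 2.75/3 = 0.9167
  S = [[10.25, 1.25],
 [1.25, 0.9167]].

Step 3 — invert S. det(S) = 10.25·0.9167 - (1.25)² = 7.8333.
  S^{-1} = (1/det) · [[d, -b], [-b, a]] = [[0.117, -0.1596],
 [-0.1596, 1.3085]].

Step 4 — quadratic form (x̄ - mu_0)^T · S^{-1} · (x̄ - mu_0):
  S^{-1} · (x̄ - mu_0) = (-0.0745, 2.0106),
  (x̄ - mu_0)^T · [...] = (1.75)·(-0.0745) + (1.75)·(2.0106) = 3.3883.

Step 5 — scale by n: T² = 4 · 3.3883 = 13.5532.

T² ≈ 13.5532


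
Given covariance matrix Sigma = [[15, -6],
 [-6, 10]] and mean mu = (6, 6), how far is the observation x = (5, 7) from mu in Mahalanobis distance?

Step 1 — centre the observation: (x - mu) = (-1, 1).

Step 2 — invert Sigma. det(Sigma) = 15·10 - (-6)² = 114.
  Sigma^{-1} = (1/det) · [[d, -b], [-b, a]] = [[0.0877, 0.0526],
 [0.0526, 0.1316]].

Step 3 — form the quadratic (x - mu)^T · Sigma^{-1} · (x - mu):
  Sigma^{-1} · (x - mu) = (-0.0351, 0.0789).
  (x - mu)^T · [Sigma^{-1} · (x - mu)] = (-1)·(-0.0351) + (1)·(0.0789) = 0.114.

Step 4 — take square root: d = √(0.114) ≈ 0.3377.

d(x, mu) = √(0.114) ≈ 0.3377


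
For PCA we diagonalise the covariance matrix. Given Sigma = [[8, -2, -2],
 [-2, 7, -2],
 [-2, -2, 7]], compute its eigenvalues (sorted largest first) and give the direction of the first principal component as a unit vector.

Step 1 — characteristic polynomial p(λ) = det(λI - Sigma) = λ³ - tr·λ² + c_1·λ - det, where tr = trace, c_1 = sum of the principal 2×2 minors, det = det(Sigma):
  tr = 8 + 7 + 7 = 22,
  c_1 = (8·7 - (-2)²) + (8·7 - (-2)²) + (7·7 - (-2)²) = 52 + 52 + 45 = 149,
  det = 8·(7·7 - (-2)²) - (-2)·((-2)·7 - (-2)·(-2)) + (-2)·((-2)·(-2) - 7·(-2)) = 8·(45) - (-2)·(-18) + (-2)·(18) = 288.
  So p(λ) = λ³ - 22λ² + 149λ - 288.
Step 2 — look for an integer root (rational root theorem: any rational root is an integer divisor of 288). Testing λ = 9:
  p(9) = 729 - 1782 + 1341 - 288 = 0  ✓
  Dividing out (λ - 9): p(λ) = (λ - 9)(λ² - 13λ + 32).
Step 3 — remaining eigenvalues from the quadratic λ² - 13λ + 32 = 0:
  Δ = 13² - 4·32 = 169 - 128 = 41,  λ = (13 ± √41)/2 = (13 ± 6.4031)/2 ≈ 9.7016 or 3.2984.
  Sorted: λ_1 = 9.7016,  λ_2 = 9,  λ_3 = 3.2984  (check: sum = 22 = tr ✓).

Step 4 — unit eigenvector for λ_1 ≈ 9.7016: v spans the null space of (Sigma - λ_1 I), whose rows are
  r_1 = (-1.7016, -2, -2),  r_2 = (-2, -2.7016, -2),  r_3 = (-2, -2, -2.7016).
  v is orthogonal to every row, so take v ∝ r_1 × r_2 = ((-2)·(-2) - (-2)·(-2.7016), (-2)·(-2) - (-1.7016)·(-2), (-1.7016)·(-2.7016) - (-2)·(-2)) ≈ (-1.4031, 0.5969, 0.5969).
  Rescale (multiply by -1 so the first nonzero entry is positive): u = (1.4031, -0.5969, -0.5969).
  ||u|| = √((1.4031)² + (-0.5969)² + (-0.5969)²) = √(2.6813) ≈ 1.6375,  v_1 = u/||u|| ≈ (0.8569, -0.3645, -0.3645) (||v_1|| = 1).

λ_1 = 9.7016,  λ_2 = 9,  λ_3 = 3.2984;  v_1 ≈ (0.8569, -0.3645, -0.3645)
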